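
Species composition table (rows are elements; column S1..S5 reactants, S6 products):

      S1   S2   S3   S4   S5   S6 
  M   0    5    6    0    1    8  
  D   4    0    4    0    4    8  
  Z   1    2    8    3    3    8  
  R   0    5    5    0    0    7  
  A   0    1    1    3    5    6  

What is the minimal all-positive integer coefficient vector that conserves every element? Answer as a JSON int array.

Coefficients: [5, 6, 1, 1, 4, 5]

M: 5·0+6·5+1·6+1·0+4·1 = 40 | 5·8 = 40
D: 5·4+6·0+1·4+1·0+4·4 = 40 | 5·8 = 40
Z: 5·1+6·2+1·8+1·3+4·3 = 40 | 5·8 = 40
R: 5·0+6·5+1·5+1·0+4·0 = 35 | 5·7 = 35
A: 5·0+6·1+1·1+1·3+4·5 = 30 | 5·6 = 30
gcd(5,6,1,1,4,5) = 1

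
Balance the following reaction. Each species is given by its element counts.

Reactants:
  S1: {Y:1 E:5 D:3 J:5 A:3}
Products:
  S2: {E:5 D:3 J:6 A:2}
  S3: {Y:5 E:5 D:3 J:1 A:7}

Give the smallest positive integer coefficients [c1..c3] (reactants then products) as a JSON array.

Y: 5·1 = 5 | 4·0+1·5 = 5
E: 5·5 = 25 | 4·5+1·5 = 25
D: 5·3 = 15 | 4·3+1·3 = 15
J: 5·5 = 25 | 4·6+1·1 = 25
A: 5·3 = 15 | 4·2+1·7 = 15
gcd(5,4,1) = 1

Coefficients: [5, 4, 1]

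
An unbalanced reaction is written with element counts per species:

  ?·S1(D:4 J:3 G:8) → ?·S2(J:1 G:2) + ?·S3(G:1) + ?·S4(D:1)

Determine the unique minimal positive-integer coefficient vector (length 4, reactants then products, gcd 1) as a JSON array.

Coefficients: [1, 3, 2, 4]

D: 1·4 = 4 | 3·0+2·0+4·1 = 4
J: 1·3 = 3 | 3·1+2·0+4·0 = 3
G: 1·8 = 8 | 3·2+2·1+4·0 = 8
gcd(1,3,2,4) = 1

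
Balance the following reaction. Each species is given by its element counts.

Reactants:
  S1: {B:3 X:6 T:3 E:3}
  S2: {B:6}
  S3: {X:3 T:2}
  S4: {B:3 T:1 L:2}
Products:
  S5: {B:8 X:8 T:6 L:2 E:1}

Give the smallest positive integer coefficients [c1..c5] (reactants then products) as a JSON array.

Coefficients: [1, 2, 6, 3, 3]

B: 1·3+2·6+6·0+3·3 = 24 | 3·8 = 24
X: 1·6+2·0+6·3+3·0 = 24 | 3·8 = 24
T: 1·3+2·0+6·2+3·1 = 18 | 3·6 = 18
L: 1·0+2·0+6·0+3·2 = 6 | 3·2 = 6
E: 1·3+2·0+6·0+3·0 = 3 | 3·1 = 3
gcd(1,2,6,3,3) = 1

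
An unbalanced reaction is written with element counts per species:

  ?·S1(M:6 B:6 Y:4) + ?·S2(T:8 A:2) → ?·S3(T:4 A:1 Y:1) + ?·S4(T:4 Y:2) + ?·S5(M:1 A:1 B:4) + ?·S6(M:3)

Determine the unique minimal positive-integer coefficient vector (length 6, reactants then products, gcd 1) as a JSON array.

Coefficients: [4, 5, 4, 6, 6, 6]

M: 4·6+5·0 = 24 | 4·0+6·0+6·1+6·3 = 24
T: 4·0+5·8 = 40 | 4·4+6·4+6·0+6·0 = 40
A: 4·0+5·2 = 10 | 4·1+6·0+6·1+6·0 = 10
B: 4·6+5·0 = 24 | 4·0+6·0+6·4+6·0 = 24
Y: 4·4+5·0 = 16 | 4·1+6·2+6·0+6·0 = 16
gcd(4,5,4,6,6,6) = 1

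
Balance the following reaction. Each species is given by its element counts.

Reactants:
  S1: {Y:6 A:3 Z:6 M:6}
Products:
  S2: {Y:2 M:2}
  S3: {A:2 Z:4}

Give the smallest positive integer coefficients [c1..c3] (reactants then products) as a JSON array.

Coefficients: [2, 6, 3]

Y: 2·6 = 12 | 6·2+3·0 = 12
A: 2·3 = 6 | 6·0+3·2 = 6
Z: 2·6 = 12 | 6·0+3·4 = 12
M: 2·6 = 12 | 6·2+3·0 = 12
gcd(2,6,3) = 1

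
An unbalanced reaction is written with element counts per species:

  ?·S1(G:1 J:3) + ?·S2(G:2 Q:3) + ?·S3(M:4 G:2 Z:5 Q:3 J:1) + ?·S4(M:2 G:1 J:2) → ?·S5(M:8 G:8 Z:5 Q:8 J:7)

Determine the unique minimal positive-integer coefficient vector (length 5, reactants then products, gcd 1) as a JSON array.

Coefficients: [2, 5, 3, 6, 3]

M: 2·0+5·0+3·4+6·2 = 24 | 3·8 = 24
G: 2·1+5·2+3·2+6·1 = 24 | 3·8 = 24
Z: 2·0+5·0+3·5+6·0 = 15 | 3·5 = 15
Q: 2·0+5·3+3·3+6·0 = 24 | 3·8 = 24
J: 2·3+5·0+3·1+6·2 = 21 | 3·7 = 21
gcd(2,5,3,6,3) = 1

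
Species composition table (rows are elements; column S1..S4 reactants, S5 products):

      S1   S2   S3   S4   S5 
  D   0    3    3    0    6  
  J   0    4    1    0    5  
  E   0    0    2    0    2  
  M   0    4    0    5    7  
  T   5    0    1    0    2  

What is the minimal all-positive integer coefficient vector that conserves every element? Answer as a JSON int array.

Coefficients: [1, 5, 5, 3, 5]

D: 1·0+5·3+5·3+3·0 = 30 | 5·6 = 30
J: 1·0+5·4+5·1+3·0 = 25 | 5·5 = 25
E: 1·0+5·0+5·2+3·0 = 10 | 5·2 = 10
M: 1·0+5·4+5·0+3·5 = 35 | 5·7 = 35
T: 1·5+5·0+5·1+3·0 = 10 | 5·2 = 10
gcd(1,5,5,3,5) = 1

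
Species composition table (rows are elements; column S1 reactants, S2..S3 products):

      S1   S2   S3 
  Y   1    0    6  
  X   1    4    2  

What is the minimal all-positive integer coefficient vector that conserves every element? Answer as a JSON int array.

Coefficients: [6, 1, 1]

Y: 6·1 = 6 | 1·0+1·6 = 6
X: 6·1 = 6 | 1·4+1·2 = 6
gcd(6,1,1) = 1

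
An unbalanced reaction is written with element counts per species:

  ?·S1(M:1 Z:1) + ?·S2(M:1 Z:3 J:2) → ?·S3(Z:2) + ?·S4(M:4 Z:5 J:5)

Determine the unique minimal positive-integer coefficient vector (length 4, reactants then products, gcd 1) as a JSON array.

Coefficients: [3, 5, 4, 2]

M: 3·1+5·1 = 8 | 4·0+2·4 = 8
Z: 3·1+5·3 = 18 | 4·2+2·5 = 18
J: 3·0+5·2 = 10 | 4·0+2·5 = 10
gcd(3,5,4,2) = 1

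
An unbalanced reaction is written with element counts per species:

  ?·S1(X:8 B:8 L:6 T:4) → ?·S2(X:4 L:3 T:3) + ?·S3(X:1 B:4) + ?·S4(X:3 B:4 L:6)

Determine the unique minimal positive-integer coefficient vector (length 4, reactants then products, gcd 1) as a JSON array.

X: 3·8 = 24 | 4·4+5·1+1·3 = 24
B: 3·8 = 24 | 4·0+5·4+1·4 = 24
L: 3·6 = 18 | 4·3+5·0+1·6 = 18
T: 3·4 = 12 | 4·3+5·0+1·0 = 12
gcd(3,4,5,1) = 1

Coefficients: [3, 4, 5, 1]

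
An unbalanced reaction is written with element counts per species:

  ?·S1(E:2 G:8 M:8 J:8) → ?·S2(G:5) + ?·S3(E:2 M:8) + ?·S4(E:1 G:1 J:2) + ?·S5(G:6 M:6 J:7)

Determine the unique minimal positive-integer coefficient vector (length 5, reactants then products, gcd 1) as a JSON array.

Coefficients: [5, 2, 2, 6, 4]

E: 5·2 = 10 | 2·0+2·2+6·1+4·0 = 10
G: 5·8 = 40 | 2·5+2·0+6·1+4·6 = 40
M: 5·8 = 40 | 2·0+2·8+6·0+4·6 = 40
J: 5·8 = 40 | 2·0+2·0+6·2+4·7 = 40
gcd(5,2,2,6,4) = 1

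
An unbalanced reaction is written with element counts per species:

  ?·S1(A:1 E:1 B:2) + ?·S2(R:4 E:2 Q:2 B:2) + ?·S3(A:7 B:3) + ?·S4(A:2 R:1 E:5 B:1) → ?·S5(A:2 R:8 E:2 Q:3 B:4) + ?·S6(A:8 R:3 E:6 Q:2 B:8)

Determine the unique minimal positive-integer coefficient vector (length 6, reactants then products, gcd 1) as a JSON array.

Coefficients: [5, 6, 3, 1, 2, 3]

A: 5·1+6·0+3·7+1·2 = 28 | 2·2+3·8 = 28
R: 5·0+6·4+3·0+1·1 = 25 | 2·8+3·3 = 25
E: 5·1+6·2+3·0+1·5 = 22 | 2·2+3·6 = 22
Q: 5·0+6·2+3·0+1·0 = 12 | 2·3+3·2 = 12
B: 5·2+6·2+3·3+1·1 = 32 | 2·4+3·8 = 32
gcd(5,6,3,1,2,3) = 1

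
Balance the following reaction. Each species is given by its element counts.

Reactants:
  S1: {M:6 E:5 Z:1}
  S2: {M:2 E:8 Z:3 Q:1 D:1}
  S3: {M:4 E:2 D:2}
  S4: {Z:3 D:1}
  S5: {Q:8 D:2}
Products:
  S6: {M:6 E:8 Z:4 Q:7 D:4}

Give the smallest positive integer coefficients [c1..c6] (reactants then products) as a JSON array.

M: 2·6+3·2+3·4+3·0+4·0 = 30 | 5·6 = 30
E: 2·5+3·8+3·2+3·0+4·0 = 40 | 5·8 = 40
Z: 2·1+3·3+3·0+3·3+4·0 = 20 | 5·4 = 20
Q: 2·0+3·1+3·0+3·0+4·8 = 35 | 5·7 = 35
D: 2·0+3·1+3·2+3·1+4·2 = 20 | 5·4 = 20
gcd(2,3,3,3,4,5) = 1

Coefficients: [2, 3, 3, 3, 4, 5]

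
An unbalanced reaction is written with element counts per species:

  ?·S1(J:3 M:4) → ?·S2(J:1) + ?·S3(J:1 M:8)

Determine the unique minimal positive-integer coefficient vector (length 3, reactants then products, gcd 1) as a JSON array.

Coefficients: [2, 5, 1]

J: 2·3 = 6 | 5·1+1·1 = 6
M: 2·4 = 8 | 5·0+1·8 = 8
gcd(2,5,1) = 1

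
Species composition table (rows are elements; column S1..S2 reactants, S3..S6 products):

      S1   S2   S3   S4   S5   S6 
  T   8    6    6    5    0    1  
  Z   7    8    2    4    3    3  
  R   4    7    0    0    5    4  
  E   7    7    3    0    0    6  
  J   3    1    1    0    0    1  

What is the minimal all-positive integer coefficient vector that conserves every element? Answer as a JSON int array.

Coefficients: [1, 5, 2, 4, 3, 6]

T: 1·8+5·6 = 38 | 2·6+4·5+3·0+6·1 = 38
Z: 1·7+5·8 = 47 | 2·2+4·4+3·3+6·3 = 47
R: 1·4+5·7 = 39 | 2·0+4·0+3·5+6·4 = 39
E: 1·7+5·7 = 42 | 2·3+4·0+3·0+6·6 = 42
J: 1·3+5·1 = 8 | 2·1+4·0+3·0+6·1 = 8
gcd(1,5,2,4,3,6) = 1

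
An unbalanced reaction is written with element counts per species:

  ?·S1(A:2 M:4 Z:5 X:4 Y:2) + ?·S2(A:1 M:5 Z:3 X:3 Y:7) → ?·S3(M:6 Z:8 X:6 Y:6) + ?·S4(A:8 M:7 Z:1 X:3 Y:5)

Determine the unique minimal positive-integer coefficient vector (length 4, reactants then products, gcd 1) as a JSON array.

Coefficients: [6, 4, 5, 2]

A: 6·2+4·1 = 16 | 5·0+2·8 = 16
M: 6·4+4·5 = 44 | 5·6+2·7 = 44
Z: 6·5+4·3 = 42 | 5·8+2·1 = 42
X: 6·4+4·3 = 36 | 5·6+2·3 = 36
Y: 6·2+4·7 = 40 | 5·6+2·5 = 40
gcd(6,4,5,2) = 1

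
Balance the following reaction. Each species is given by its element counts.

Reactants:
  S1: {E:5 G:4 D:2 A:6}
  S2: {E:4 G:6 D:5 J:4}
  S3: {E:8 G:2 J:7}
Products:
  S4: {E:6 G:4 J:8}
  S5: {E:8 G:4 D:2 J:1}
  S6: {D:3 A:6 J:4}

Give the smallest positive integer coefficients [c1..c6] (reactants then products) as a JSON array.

Coefficients: [2, 2, 4, 3, 4, 2]

E: 2·5+2·4+4·8 = 50 | 3·6+4·8+2·0 = 50
G: 2·4+2·6+4·2 = 28 | 3·4+4·4+2·0 = 28
D: 2·2+2·5+4·0 = 14 | 3·0+4·2+2·3 = 14
A: 2·6+2·0+4·0 = 12 | 3·0+4·0+2·6 = 12
J: 2·0+2·4+4·7 = 36 | 3·8+4·1+2·4 = 36
gcd(2,2,4,3,4,2) = 1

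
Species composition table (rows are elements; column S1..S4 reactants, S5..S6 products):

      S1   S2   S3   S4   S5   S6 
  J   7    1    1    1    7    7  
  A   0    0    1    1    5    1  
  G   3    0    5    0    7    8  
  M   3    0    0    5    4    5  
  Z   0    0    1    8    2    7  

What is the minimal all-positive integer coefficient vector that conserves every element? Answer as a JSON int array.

J: 3·7+5·1+6·1+3·1 = 35 | 1·7+4·7 = 35
A: 3·0+5·0+6·1+3·1 = 9 | 1·5+4·1 = 9
G: 3·3+5·0+6·5+3·0 = 39 | 1·7+4·8 = 39
M: 3·3+5·0+6·0+3·5 = 24 | 1·4+4·5 = 24
Z: 3·0+5·0+6·1+3·8 = 30 | 1·2+4·7 = 30
gcd(3,5,6,3,1,4) = 1

Coefficients: [3, 5, 6, 3, 1, 4]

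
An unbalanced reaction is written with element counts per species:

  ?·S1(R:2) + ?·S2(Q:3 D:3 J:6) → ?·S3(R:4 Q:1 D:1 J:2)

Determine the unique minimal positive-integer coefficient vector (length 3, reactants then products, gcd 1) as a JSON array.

Coefficients: [6, 1, 3]

R: 6·2+1·0 = 12 | 3·4 = 12
Q: 6·0+1·3 = 3 | 3·1 = 3
D: 6·0+1·3 = 3 | 3·1 = 3
J: 6·0+1·6 = 6 | 3·2 = 6
gcd(6,1,3) = 1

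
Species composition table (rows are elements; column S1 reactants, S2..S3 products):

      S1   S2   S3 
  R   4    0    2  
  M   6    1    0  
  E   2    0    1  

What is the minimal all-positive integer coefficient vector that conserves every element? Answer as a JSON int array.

Coefficients: [1, 6, 2]

R: 1·4 = 4 | 6·0+2·2 = 4
M: 1·6 = 6 | 6·1+2·0 = 6
E: 1·2 = 2 | 6·0+2·1 = 2
gcd(1,6,2) = 1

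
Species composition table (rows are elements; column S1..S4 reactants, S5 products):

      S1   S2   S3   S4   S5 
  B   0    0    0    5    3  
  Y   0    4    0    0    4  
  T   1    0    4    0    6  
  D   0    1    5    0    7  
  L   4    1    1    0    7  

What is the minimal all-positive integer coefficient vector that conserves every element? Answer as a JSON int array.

B: 6·0+5·0+6·0+3·5 = 15 | 5·3 = 15
Y: 6·0+5·4+6·0+3·0 = 20 | 5·4 = 20
T: 6·1+5·0+6·4+3·0 = 30 | 5·6 = 30
D: 6·0+5·1+6·5+3·0 = 35 | 5·7 = 35
L: 6·4+5·1+6·1+3·0 = 35 | 5·7 = 35
gcd(6,5,6,3,5) = 1

Coefficients: [6, 5, 6, 3, 5]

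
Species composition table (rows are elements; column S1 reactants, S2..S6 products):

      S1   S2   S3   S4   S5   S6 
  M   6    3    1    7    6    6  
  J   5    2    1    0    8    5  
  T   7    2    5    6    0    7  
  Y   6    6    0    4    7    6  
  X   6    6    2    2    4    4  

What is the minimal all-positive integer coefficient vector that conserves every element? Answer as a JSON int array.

Coefficients: [6, 2, 5, 1, 2, 1]

M: 6·6 = 36 | 2·3+5·1+1·7+2·6+1·6 = 36
J: 6·5 = 30 | 2·2+5·1+1·0+2·8+1·5 = 30
T: 6·7 = 42 | 2·2+5·5+1·6+2·0+1·7 = 42
Y: 6·6 = 36 | 2·6+5·0+1·4+2·7+1·6 = 36
X: 6·6 = 36 | 2·6+5·2+1·2+2·4+1·4 = 36
gcd(6,2,5,1,2,1) = 1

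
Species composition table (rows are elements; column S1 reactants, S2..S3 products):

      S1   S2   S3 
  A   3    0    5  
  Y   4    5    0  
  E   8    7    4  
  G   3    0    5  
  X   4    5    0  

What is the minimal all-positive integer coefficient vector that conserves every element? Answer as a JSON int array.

Coefficients: [5, 4, 3]

A: 5·3 = 15 | 4·0+3·5 = 15
Y: 5·4 = 20 | 4·5+3·0 = 20
E: 5·8 = 40 | 4·7+3·4 = 40
G: 5·3 = 15 | 4·0+3·5 = 15
X: 5·4 = 20 | 4·5+3·0 = 20
gcd(5,4,3) = 1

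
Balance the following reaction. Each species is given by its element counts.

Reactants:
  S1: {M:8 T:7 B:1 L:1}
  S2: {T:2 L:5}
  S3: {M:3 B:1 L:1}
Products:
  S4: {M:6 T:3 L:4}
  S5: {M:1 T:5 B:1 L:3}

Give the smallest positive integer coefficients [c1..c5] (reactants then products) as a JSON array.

M: 4·8+6·0+1·3 = 35 | 5·6+5·1 = 35
T: 4·7+6·2+1·0 = 40 | 5·3+5·5 = 40
B: 4·1+6·0+1·1 = 5 | 5·0+5·1 = 5
L: 4·1+6·5+1·1 = 35 | 5·4+5·3 = 35
gcd(4,6,1,5,5) = 1

Coefficients: [4, 6, 1, 5, 5]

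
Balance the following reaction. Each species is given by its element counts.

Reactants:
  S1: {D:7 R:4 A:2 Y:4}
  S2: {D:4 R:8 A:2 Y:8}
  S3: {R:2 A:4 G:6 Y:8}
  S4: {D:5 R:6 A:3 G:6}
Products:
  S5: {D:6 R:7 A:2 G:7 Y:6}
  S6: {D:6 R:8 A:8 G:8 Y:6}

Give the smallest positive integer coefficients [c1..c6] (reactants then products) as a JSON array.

Coefficients: [2, 1, 4, 6, 4, 4]

D: 2·7+1·4+4·0+6·5 = 48 | 4·6+4·6 = 48
R: 2·4+1·8+4·2+6·6 = 60 | 4·7+4·8 = 60
A: 2·2+1·2+4·4+6·3 = 40 | 4·2+4·8 = 40
G: 2·0+1·0+4·6+6·6 = 60 | 4·7+4·8 = 60
Y: 2·4+1·8+4·8+6·0 = 48 | 4·6+4·6 = 48
gcd(2,1,4,6,4,4) = 1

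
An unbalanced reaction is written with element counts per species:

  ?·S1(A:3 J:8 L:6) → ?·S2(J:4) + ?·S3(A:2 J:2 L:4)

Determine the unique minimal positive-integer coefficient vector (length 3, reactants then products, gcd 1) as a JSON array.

Coefficients: [4, 5, 6]

A: 4·3 = 12 | 5·0+6·2 = 12
J: 4·8 = 32 | 5·4+6·2 = 32
L: 4·6 = 24 | 5·0+6·4 = 24
gcd(4,5,6) = 1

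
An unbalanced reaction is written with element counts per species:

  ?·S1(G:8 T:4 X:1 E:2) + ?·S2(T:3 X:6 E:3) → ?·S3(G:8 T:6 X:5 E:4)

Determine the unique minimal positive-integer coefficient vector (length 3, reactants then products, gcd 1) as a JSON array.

Coefficients: [3, 2, 3]

G: 3·8+2·0 = 24 | 3·8 = 24
T: 3·4+2·3 = 18 | 3·6 = 18
X: 3·1+2·6 = 15 | 3·5 = 15
E: 3·2+2·3 = 12 | 3·4 = 12
gcd(3,2,3) = 1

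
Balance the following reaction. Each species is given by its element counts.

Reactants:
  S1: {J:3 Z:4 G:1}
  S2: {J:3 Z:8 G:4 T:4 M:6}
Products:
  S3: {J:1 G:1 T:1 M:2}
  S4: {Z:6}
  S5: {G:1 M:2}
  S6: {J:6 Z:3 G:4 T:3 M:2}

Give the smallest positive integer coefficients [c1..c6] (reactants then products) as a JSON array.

Coefficients: [3, 3, 6, 5, 1, 2]

J: 3·3+3·3 = 18 | 6·1+5·0+1·0+2·6 = 18
Z: 3·4+3·8 = 36 | 6·0+5·6+1·0+2·3 = 36
G: 3·1+3·4 = 15 | 6·1+5·0+1·1+2·4 = 15
T: 3·0+3·4 = 12 | 6·1+5·0+1·0+2·3 = 12
M: 3·0+3·6 = 18 | 6·2+5·0+1·2+2·2 = 18
gcd(3,3,6,5,1,2) = 1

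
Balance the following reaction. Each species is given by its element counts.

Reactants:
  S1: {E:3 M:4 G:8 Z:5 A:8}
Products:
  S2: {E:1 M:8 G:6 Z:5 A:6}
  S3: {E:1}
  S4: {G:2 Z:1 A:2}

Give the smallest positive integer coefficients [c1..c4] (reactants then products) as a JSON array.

E: 2·3 = 6 | 1·1+5·1+5·0 = 6
M: 2·4 = 8 | 1·8+5·0+5·0 = 8
G: 2·8 = 16 | 1·6+5·0+5·2 = 16
Z: 2·5 = 10 | 1·5+5·0+5·1 = 10
A: 2·8 = 16 | 1·6+5·0+5·2 = 16
gcd(2,1,5,5) = 1

Coefficients: [2, 1, 5, 5]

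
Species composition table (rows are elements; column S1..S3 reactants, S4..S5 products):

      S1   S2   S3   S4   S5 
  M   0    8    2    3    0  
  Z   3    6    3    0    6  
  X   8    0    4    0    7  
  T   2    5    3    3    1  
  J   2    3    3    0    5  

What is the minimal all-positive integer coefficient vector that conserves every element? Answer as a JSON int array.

M: 1·0+1·8+5·2 = 18 | 6·3+4·0 = 18
Z: 1·3+1·6+5·3 = 24 | 6·0+4·6 = 24
X: 1·8+1·0+5·4 = 28 | 6·0+4·7 = 28
T: 1·2+1·5+5·3 = 22 | 6·3+4·1 = 22
J: 1·2+1·3+5·3 = 20 | 6·0+4·5 = 20
gcd(1,1,5,6,4) = 1

Coefficients: [1, 1, 5, 6, 4]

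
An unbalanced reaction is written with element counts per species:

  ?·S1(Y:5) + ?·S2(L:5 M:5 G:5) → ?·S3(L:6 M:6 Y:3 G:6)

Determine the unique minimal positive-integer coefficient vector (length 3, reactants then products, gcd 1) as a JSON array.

L: 3·0+6·5 = 30 | 5·6 = 30
M: 3·0+6·5 = 30 | 5·6 = 30
Y: 3·5+6·0 = 15 | 5·3 = 15
G: 3·0+6·5 = 30 | 5·6 = 30
gcd(3,6,5) = 1

Coefficients: [3, 6, 5]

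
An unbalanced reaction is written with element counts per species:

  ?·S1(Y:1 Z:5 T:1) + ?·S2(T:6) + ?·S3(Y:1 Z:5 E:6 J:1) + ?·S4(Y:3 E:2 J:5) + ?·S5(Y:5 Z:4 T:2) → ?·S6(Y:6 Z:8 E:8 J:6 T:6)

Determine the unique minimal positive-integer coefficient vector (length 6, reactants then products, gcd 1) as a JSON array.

Coefficients: [2, 5, 6, 6, 2, 6]

Y: 2·1+5·0+6·1+6·3+2·5 = 36 | 6·6 = 36
Z: 2·5+5·0+6·5+6·0+2·4 = 48 | 6·8 = 48
E: 2·0+5·0+6·6+6·2+2·0 = 48 | 6·8 = 48
J: 2·0+5·0+6·1+6·5+2·0 = 36 | 6·6 = 36
T: 2·1+5·6+6·0+6·0+2·2 = 36 | 6·6 = 36
gcd(2,5,6,6,2,6) = 1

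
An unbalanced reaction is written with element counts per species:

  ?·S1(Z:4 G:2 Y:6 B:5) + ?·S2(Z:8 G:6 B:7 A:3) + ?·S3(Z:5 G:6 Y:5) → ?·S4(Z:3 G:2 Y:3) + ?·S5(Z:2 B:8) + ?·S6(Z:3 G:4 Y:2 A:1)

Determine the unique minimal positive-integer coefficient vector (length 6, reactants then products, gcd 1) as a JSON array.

Z: 2·4+2·8+3·5 = 39 | 5·3+3·2+6·3 = 39
G: 2·2+2·6+3·6 = 34 | 5·2+3·0+6·4 = 34
Y: 2·6+2·0+3·5 = 27 | 5·3+3·0+6·2 = 27
B: 2·5+2·7+3·0 = 24 | 5·0+3·8+6·0 = 24
A: 2·0+2·3+3·0 = 6 | 5·0+3·0+6·1 = 6
gcd(2,2,3,5,3,6) = 1

Coefficients: [2, 2, 3, 5, 3, 6]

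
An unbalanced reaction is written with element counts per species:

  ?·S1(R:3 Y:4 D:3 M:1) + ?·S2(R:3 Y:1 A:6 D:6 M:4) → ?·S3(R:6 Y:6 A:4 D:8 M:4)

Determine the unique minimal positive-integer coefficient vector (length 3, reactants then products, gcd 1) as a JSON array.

Coefficients: [4, 2, 3]

R: 4·3+2·3 = 18 | 3·6 = 18
Y: 4·4+2·1 = 18 | 3·6 = 18
A: 4·0+2·6 = 12 | 3·4 = 12
D: 4·3+2·6 = 24 | 3·8 = 24
M: 4·1+2·4 = 12 | 3·4 = 12
gcd(4,2,3) = 1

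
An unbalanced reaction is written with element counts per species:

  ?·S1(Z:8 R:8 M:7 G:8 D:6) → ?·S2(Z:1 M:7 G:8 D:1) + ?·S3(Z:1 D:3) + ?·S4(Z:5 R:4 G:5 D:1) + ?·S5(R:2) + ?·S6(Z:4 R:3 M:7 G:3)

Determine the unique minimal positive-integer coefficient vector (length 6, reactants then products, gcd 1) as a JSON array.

Coefficients: [3, 1, 5, 2, 5, 2]

Z: 3·8 = 24 | 1·1+5·1+2·5+5·0+2·4 = 24
R: 3·8 = 24 | 1·0+5·0+2·4+5·2+2·3 = 24
M: 3·7 = 21 | 1·7+5·0+2·0+5·0+2·7 = 21
G: 3·8 = 24 | 1·8+5·0+2·5+5·0+2·3 = 24
D: 3·6 = 18 | 1·1+5·3+2·1+5·0+2·0 = 18
gcd(3,1,5,2,5,2) = 1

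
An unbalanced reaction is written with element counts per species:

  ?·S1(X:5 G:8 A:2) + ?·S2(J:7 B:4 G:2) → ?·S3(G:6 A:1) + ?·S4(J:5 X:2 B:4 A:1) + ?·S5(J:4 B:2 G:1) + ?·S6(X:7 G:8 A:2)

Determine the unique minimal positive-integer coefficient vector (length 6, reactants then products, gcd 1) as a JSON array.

J: 6·0+3·7 = 21 | 3·0+1·5+4·4+4·0 = 21
X: 6·5+3·0 = 30 | 3·0+1·2+4·0+4·7 = 30
B: 6·0+3·4 = 12 | 3·0+1·4+4·2+4·0 = 12
G: 6·8+3·2 = 54 | 3·6+1·0+4·1+4·8 = 54
A: 6·2+3·0 = 12 | 3·1+1·1+4·0+4·2 = 12
gcd(6,3,3,1,4,4) = 1

Coefficients: [6, 3, 3, 1, 4, 4]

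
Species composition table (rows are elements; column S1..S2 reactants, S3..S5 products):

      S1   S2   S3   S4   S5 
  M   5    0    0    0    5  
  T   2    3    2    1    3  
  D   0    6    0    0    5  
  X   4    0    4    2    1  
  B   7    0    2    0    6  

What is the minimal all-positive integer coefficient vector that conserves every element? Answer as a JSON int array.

M: 6·5+5·0 = 30 | 3·0+3·0+6·5 = 30
T: 6·2+5·3 = 27 | 3·2+3·1+6·3 = 27
D: 6·0+5·6 = 30 | 3·0+3·0+6·5 = 30
X: 6·4+5·0 = 24 | 3·4+3·2+6·1 = 24
B: 6·7+5·0 = 42 | 3·2+3·0+6·6 = 42
gcd(6,5,3,3,6) = 1

Coefficients: [6, 5, 3, 3, 6]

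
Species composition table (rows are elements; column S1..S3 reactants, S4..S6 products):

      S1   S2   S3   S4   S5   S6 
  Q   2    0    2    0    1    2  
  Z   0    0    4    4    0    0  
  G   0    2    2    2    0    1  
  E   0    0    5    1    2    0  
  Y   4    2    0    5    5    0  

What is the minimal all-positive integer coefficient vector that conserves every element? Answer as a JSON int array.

Coefficients: [6, 3, 2, 2, 4, 6]

Q: 6·2+3·0+2·2 = 16 | 2·0+4·1+6·2 = 16
Z: 6·0+3·0+2·4 = 8 | 2·4+4·0+6·0 = 8
G: 6·0+3·2+2·2 = 10 | 2·2+4·0+6·1 = 10
E: 6·0+3·0+2·5 = 10 | 2·1+4·2+6·0 = 10
Y: 6·4+3·2+2·0 = 30 | 2·5+4·5+6·0 = 30
gcd(6,3,2,2,4,6) = 1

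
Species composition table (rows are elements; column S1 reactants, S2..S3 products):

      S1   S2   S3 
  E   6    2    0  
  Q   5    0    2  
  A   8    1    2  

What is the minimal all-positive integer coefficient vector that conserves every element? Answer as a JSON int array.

Coefficients: [2, 6, 5]

E: 2·6 = 12 | 6·2+5·0 = 12
Q: 2·5 = 10 | 6·0+5·2 = 10
A: 2·8 = 16 | 6·1+5·2 = 16
gcd(2,6,5) = 1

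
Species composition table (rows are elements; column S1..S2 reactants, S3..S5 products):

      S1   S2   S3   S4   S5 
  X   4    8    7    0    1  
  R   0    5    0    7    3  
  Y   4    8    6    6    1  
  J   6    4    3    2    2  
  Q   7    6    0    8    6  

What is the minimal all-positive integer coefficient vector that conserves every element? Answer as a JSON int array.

Coefficients: [2, 5, 6, 1, 6]

X: 2·4+5·8 = 48 | 6·7+1·0+6·1 = 48
R: 2·0+5·5 = 25 | 6·0+1·7+6·3 = 25
Y: 2·4+5·8 = 48 | 6·6+1·6+6·1 = 48
J: 2·6+5·4 = 32 | 6·3+1·2+6·2 = 32
Q: 2·7+5·6 = 44 | 6·0+1·8+6·6 = 44
gcd(2,5,6,1,6) = 1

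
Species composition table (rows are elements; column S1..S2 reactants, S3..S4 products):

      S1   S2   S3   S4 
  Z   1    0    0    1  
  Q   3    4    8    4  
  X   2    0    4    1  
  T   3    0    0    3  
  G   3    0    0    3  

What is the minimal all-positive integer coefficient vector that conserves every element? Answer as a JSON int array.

Z: 4·1+3·0 = 4 | 1·0+4·1 = 4
Q: 4·3+3·4 = 24 | 1·8+4·4 = 24
X: 4·2+3·0 = 8 | 1·4+4·1 = 8
T: 4·3+3·0 = 12 | 1·0+4·3 = 12
G: 4·3+3·0 = 12 | 1·0+4·3 = 12
gcd(4,3,1,4) = 1

Coefficients: [4, 3, 1, 4]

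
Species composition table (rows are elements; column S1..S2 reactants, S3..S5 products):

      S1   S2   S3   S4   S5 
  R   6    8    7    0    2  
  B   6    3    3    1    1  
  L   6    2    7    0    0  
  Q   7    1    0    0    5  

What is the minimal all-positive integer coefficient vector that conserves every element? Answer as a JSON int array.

R: 2·6+1·8 = 20 | 2·7+6·0+3·2 = 20
B: 2·6+1·3 = 15 | 2·3+6·1+3·1 = 15
L: 2·6+1·2 = 14 | 2·7+6·0+3·0 = 14
Q: 2·7+1·1 = 15 | 2·0+6·0+3·5 = 15
gcd(2,1,2,6,3) = 1

Coefficients: [2, 1, 2, 6, 3]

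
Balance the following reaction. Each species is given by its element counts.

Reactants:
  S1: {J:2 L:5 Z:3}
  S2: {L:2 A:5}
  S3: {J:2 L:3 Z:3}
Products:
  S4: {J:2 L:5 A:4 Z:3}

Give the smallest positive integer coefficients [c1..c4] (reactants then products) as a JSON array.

J: 1·2+4·0+4·2 = 10 | 5·2 = 10
L: 1·5+4·2+4·3 = 25 | 5·5 = 25
A: 1·0+4·5+4·0 = 20 | 5·4 = 20
Z: 1·3+4·0+4·3 = 15 | 5·3 = 15
gcd(1,4,4,5) = 1

Coefficients: [1, 4, 4, 5]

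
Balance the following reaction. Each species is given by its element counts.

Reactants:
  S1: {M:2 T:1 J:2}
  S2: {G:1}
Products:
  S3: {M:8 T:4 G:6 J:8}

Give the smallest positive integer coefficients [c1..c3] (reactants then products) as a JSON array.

M: 4·2+6·0 = 8 | 1·8 = 8
T: 4·1+6·0 = 4 | 1·4 = 4
G: 4·0+6·1 = 6 | 1·6 = 6
J: 4·2+6·0 = 8 | 1·8 = 8
gcd(4,6,1) = 1

Coefficients: [4, 6, 1]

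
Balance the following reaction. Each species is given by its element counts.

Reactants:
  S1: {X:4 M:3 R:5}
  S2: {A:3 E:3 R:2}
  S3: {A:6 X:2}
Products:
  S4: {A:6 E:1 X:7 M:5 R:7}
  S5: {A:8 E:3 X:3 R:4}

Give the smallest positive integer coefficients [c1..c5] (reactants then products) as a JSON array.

A: 5·0+4·3+5·6 = 42 | 3·6+3·8 = 42
E: 5·0+4·3+5·0 = 12 | 3·1+3·3 = 12
X: 5·4+4·0+5·2 = 30 | 3·7+3·3 = 30
M: 5·3+4·0+5·0 = 15 | 3·5+3·0 = 15
R: 5·5+4·2+5·0 = 33 | 3·7+3·4 = 33
gcd(5,4,5,3,3) = 1

Coefficients: [5, 4, 5, 3, 3]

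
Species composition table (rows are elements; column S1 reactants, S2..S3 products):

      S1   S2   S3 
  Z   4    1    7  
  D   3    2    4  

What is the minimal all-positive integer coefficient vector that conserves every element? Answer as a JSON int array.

Z: 2·4 = 8 | 1·1+1·7 = 8
D: 2·3 = 6 | 1·2+1·4 = 6
gcd(2,1,1) = 1

Coefficients: [2, 1, 1]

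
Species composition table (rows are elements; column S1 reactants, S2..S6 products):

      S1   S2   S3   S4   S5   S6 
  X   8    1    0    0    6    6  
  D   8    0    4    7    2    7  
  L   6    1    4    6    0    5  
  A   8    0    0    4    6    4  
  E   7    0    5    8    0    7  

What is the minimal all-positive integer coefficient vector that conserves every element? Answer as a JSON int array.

X: 5·8 = 40 | 4·1+1·0+2·0+4·6+2·6 = 40
D: 5·8 = 40 | 4·0+1·4+2·7+4·2+2·7 = 40
L: 5·6 = 30 | 4·1+1·4+2·6+4·0+2·5 = 30
A: 5·8 = 40 | 4·0+1·0+2·4+4·6+2·4 = 40
E: 5·7 = 35 | 4·0+1·5+2·8+4·0+2·7 = 35
gcd(5,4,1,2,4,2) = 1

Coefficients: [5, 4, 1, 2, 4, 2]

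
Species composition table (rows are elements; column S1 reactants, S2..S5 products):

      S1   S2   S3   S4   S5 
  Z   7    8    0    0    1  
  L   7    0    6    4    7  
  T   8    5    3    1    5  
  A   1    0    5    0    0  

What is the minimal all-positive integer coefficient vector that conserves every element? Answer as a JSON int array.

Z: 5·7 = 35 | 4·8+1·0+2·0+3·1 = 35
L: 5·7 = 35 | 4·0+1·6+2·4+3·7 = 35
T: 5·8 = 40 | 4·5+1·3+2·1+3·5 = 40
A: 5·1 = 5 | 4·0+1·5+2·0+3·0 = 5
gcd(5,4,1,2,3) = 1

Coefficients: [5, 4, 1, 2, 3]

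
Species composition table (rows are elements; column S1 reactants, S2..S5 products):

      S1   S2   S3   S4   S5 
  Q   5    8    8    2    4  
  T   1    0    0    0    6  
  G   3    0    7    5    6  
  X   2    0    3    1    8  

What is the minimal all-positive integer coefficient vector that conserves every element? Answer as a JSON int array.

Q: 6·5 = 30 | 2·8+1·8+1·2+1·4 = 30
T: 6·1 = 6 | 2·0+1·0+1·0+1·6 = 6
G: 6·3 = 18 | 2·0+1·7+1·5+1·6 = 18
X: 6·2 = 12 | 2·0+1·3+1·1+1·8 = 12
gcd(6,2,1,1,1) = 1

Coefficients: [6, 2, 1, 1, 1]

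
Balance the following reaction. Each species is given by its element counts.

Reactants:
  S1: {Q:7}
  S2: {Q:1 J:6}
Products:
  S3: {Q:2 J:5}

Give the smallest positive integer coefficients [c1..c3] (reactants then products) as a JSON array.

Q: 1·7+5·1 = 12 | 6·2 = 12
J: 1·0+5·6 = 30 | 6·5 = 30
gcd(1,5,6) = 1

Coefficients: [1, 5, 6]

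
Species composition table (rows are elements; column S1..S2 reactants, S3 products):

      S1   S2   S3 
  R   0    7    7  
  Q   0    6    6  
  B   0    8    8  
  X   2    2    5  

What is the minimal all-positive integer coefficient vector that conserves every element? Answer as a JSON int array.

Coefficients: [3, 2, 2]

R: 3·0+2·7 = 14 | 2·7 = 14
Q: 3·0+2·6 = 12 | 2·6 = 12
B: 3·0+2·8 = 16 | 2·8 = 16
X: 3·2+2·2 = 10 | 2·5 = 10
gcd(3,2,2) = 1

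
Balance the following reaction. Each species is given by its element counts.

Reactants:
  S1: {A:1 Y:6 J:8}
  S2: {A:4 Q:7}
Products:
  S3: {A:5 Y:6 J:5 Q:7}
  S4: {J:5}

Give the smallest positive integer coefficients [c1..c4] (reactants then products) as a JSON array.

A: 5·1+5·4 = 25 | 5·5+3·0 = 25
Y: 5·6+5·0 = 30 | 5·6+3·0 = 30
J: 5·8+5·0 = 40 | 5·5+3·5 = 40
Q: 5·0+5·7 = 35 | 5·7+3·0 = 35
gcd(5,5,5,3) = 1

Coefficients: [5, 5, 5, 3]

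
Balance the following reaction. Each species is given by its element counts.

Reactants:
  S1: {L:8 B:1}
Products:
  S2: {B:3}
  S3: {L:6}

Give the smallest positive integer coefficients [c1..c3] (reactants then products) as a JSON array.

L: 3·8 = 24 | 1·0+4·6 = 24
B: 3·1 = 3 | 1·3+4·0 = 3
gcd(3,1,4) = 1

Coefficients: [3, 1, 4]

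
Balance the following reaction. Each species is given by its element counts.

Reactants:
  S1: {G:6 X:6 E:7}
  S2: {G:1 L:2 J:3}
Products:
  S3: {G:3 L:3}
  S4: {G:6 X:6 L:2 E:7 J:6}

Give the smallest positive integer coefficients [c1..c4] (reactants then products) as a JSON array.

Coefficients: [3, 6, 2, 3]

G: 3·6+6·1 = 24 | 2·3+3·6 = 24
X: 3·6+6·0 = 18 | 2·0+3·6 = 18
L: 3·0+6·2 = 12 | 2·3+3·2 = 12
E: 3·7+6·0 = 21 | 2·0+3·7 = 21
J: 3·0+6·3 = 18 | 2·0+3·6 = 18
gcd(3,6,2,3) = 1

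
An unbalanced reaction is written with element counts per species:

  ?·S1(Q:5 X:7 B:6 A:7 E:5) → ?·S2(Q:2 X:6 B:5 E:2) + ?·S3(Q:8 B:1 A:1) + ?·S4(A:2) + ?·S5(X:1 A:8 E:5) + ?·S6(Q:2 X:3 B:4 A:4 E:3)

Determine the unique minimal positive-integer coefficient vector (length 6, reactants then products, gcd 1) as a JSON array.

Coefficients: [6, 6, 2, 6, 3, 1]

Q: 6·5 = 30 | 6·2+2·8+6·0+3·0+1·2 = 30
X: 6·7 = 42 | 6·6+2·0+6·0+3·1+1·3 = 42
B: 6·6 = 36 | 6·5+2·1+6·0+3·0+1·4 = 36
A: 6·7 = 42 | 6·0+2·1+6·2+3·8+1·4 = 42
E: 6·5 = 30 | 6·2+2·0+6·0+3·5+1·3 = 30
gcd(6,6,2,6,3,1) = 1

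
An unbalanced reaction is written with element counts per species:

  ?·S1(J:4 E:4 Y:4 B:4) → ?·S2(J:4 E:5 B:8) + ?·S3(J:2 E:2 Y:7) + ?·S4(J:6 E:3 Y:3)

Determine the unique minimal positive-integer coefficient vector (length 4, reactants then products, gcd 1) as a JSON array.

J: 6·4 = 24 | 3·4+3·2+1·6 = 24
E: 6·4 = 24 | 3·5+3·2+1·3 = 24
Y: 6·4 = 24 | 3·0+3·7+1·3 = 24
B: 6·4 = 24 | 3·8+3·0+1·0 = 24
gcd(6,3,3,1) = 1

Coefficients: [6, 3, 3, 1]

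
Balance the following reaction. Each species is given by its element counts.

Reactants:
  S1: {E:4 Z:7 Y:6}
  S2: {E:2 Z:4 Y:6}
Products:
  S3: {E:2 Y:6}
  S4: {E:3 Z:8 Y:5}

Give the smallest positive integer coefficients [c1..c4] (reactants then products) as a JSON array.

E: 4·4+5·2 = 26 | 4·2+6·3 = 26
Z: 4·7+5·4 = 48 | 4·0+6·8 = 48
Y: 4·6+5·6 = 54 | 4·6+6·5 = 54
gcd(4,5,4,6) = 1

Coefficients: [4, 5, 4, 6]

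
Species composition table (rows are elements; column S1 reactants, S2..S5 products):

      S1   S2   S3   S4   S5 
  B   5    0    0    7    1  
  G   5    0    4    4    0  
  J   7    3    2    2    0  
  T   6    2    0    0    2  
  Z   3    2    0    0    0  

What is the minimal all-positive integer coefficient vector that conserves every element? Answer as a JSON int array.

Coefficients: [4, 6, 3, 2, 6]

B: 4·5 = 20 | 6·0+3·0+2·7+6·1 = 20
G: 4·5 = 20 | 6·0+3·4+2·4+6·0 = 20
J: 4·7 = 28 | 6·3+3·2+2·2+6·0 = 28
T: 4·6 = 24 | 6·2+3·0+2·0+6·2 = 24
Z: 4·3 = 12 | 6·2+3·0+2·0+6·0 = 12
gcd(4,6,3,2,6) = 1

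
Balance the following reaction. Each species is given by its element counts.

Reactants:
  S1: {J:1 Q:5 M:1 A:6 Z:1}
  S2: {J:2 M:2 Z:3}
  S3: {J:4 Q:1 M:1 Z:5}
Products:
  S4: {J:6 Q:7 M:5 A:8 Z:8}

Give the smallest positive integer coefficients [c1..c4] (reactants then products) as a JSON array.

Coefficients: [4, 5, 1, 3]

J: 4·1+5·2+1·4 = 18 | 3·6 = 18
Q: 4·5+5·0+1·1 = 21 | 3·7 = 21
M: 4·1+5·2+1·1 = 15 | 3·5 = 15
A: 4·6+5·0+1·0 = 24 | 3·8 = 24
Z: 4·1+5·3+1·5 = 24 | 3·8 = 24
gcd(4,5,1,3) = 1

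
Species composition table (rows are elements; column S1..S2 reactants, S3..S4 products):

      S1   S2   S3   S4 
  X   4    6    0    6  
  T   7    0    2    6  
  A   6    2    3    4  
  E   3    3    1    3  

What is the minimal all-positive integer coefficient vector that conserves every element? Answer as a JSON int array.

X: 6·4+1·6 = 30 | 6·0+5·6 = 30
T: 6·7+1·0 = 42 | 6·2+5·6 = 42
A: 6·6+1·2 = 38 | 6·3+5·4 = 38
E: 6·3+1·3 = 21 | 6·1+5·3 = 21
gcd(6,1,6,5) = 1

Coefficients: [6, 1, 6, 5]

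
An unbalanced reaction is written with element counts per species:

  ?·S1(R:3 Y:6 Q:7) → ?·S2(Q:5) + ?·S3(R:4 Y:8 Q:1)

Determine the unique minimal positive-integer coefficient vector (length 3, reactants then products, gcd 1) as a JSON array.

Coefficients: [4, 5, 3]

R: 4·3 = 12 | 5·0+3·4 = 12
Y: 4·6 = 24 | 5·0+3·8 = 24
Q: 4·7 = 28 | 5·5+3·1 = 28
gcd(4,5,3) = 1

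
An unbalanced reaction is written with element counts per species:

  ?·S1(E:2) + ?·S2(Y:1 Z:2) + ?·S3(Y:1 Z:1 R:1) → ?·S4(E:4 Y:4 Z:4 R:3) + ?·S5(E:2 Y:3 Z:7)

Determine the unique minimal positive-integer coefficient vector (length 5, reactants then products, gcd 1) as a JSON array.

Coefficients: [3, 4, 3, 1, 1]

E: 3·2+4·0+3·0 = 6 | 1·4+1·2 = 6
Y: 3·0+4·1+3·1 = 7 | 1·4+1·3 = 7
Z: 3·0+4·2+3·1 = 11 | 1·4+1·7 = 11
R: 3·0+4·0+3·1 = 3 | 1·3+1·0 = 3
gcd(3,4,3,1,1) = 1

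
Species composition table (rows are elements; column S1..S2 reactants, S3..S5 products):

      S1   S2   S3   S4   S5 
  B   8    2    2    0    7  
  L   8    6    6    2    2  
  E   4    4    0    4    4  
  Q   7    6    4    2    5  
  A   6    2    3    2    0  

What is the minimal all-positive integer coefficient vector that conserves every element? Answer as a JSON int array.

Coefficients: [2, 3, 4, 3, 2]

B: 2·8+3·2 = 22 | 4·2+3·0+2·7 = 22
L: 2·8+3·6 = 34 | 4·6+3·2+2·2 = 34
E: 2·4+3·4 = 20 | 4·0+3·4+2·4 = 20
Q: 2·7+3·6 = 32 | 4·4+3·2+2·5 = 32
A: 2·6+3·2 = 18 | 4·3+3·2+2·0 = 18
gcd(2,3,4,3,2) = 1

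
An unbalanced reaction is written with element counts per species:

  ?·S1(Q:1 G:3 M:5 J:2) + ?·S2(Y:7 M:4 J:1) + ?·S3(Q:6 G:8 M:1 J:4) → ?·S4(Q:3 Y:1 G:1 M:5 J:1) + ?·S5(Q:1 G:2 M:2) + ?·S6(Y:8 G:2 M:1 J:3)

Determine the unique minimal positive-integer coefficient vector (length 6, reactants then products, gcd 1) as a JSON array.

Q: 1·1+5·0+2·6 = 13 | 3·3+4·1+4·0 = 13
Y: 1·0+5·7+2·0 = 35 | 3·1+4·0+4·8 = 35
G: 1·3+5·0+2·8 = 19 | 3·1+4·2+4·2 = 19
M: 1·5+5·4+2·1 = 27 | 3·5+4·2+4·1 = 27
J: 1·2+5·1+2·4 = 15 | 3·1+4·0+4·3 = 15
gcd(1,5,2,3,4,4) = 1

Coefficients: [1, 5, 2, 3, 4, 4]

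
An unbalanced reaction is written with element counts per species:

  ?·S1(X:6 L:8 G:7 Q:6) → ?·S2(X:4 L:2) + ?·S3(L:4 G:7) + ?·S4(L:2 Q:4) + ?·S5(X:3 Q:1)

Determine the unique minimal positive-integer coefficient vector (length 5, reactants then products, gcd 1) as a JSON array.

Coefficients: [4, 3, 4, 5, 4]

X: 4·6 = 24 | 3·4+4·0+5·0+4·3 = 24
L: 4·8 = 32 | 3·2+4·4+5·2+4·0 = 32
G: 4·7 = 28 | 3·0+4·7+5·0+4·0 = 28
Q: 4·6 = 24 | 3·0+4·0+5·4+4·1 = 24
gcd(4,3,4,5,4) = 1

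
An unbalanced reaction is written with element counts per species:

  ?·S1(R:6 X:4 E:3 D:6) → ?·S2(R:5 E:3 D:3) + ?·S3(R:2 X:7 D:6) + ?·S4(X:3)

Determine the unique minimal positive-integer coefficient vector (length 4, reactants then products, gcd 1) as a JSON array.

Coefficients: [6, 6, 3, 1]

R: 6·6 = 36 | 6·5+3·2+1·0 = 36
X: 6·4 = 24 | 6·0+3·7+1·3 = 24
E: 6·3 = 18 | 6·3+3·0+1·0 = 18
D: 6·6 = 36 | 6·3+3·6+1·0 = 36
gcd(6,6,3,1) = 1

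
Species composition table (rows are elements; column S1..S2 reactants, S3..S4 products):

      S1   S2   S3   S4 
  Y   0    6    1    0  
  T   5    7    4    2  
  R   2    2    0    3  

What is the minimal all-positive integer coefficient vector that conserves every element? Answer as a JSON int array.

Coefficients: [5, 1, 6, 4]

Y: 5·0+1·6 = 6 | 6·1+4·0 = 6
T: 5·5+1·7 = 32 | 6·4+4·2 = 32
R: 5·2+1·2 = 12 | 6·0+4·3 = 12
gcd(5,1,6,4) = 1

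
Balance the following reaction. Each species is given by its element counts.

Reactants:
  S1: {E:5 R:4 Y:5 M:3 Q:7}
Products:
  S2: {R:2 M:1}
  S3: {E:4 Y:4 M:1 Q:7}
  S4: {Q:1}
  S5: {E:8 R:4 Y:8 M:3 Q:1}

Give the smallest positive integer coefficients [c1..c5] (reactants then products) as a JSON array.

E: 4·5 = 20 | 6·0+3·4+6·0+1·8 = 20
R: 4·4 = 16 | 6·2+3·0+6·0+1·4 = 16
Y: 4·5 = 20 | 6·0+3·4+6·0+1·8 = 20
M: 4·3 = 12 | 6·1+3·1+6·0+1·3 = 12
Q: 4·7 = 28 | 6·0+3·7+6·1+1·1 = 28
gcd(4,6,3,6,1) = 1

Coefficients: [4, 6, 3, 6, 1]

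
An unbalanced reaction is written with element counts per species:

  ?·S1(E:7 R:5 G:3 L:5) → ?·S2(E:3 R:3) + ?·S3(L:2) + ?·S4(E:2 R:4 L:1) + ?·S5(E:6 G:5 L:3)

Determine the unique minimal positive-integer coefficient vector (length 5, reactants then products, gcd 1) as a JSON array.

E: 5·7 = 35 | 3·3+6·0+4·2+3·6 = 35
R: 5·5 = 25 | 3·3+6·0+4·4+3·0 = 25
G: 5·3 = 15 | 3·0+6·0+4·0+3·5 = 15
L: 5·5 = 25 | 3·0+6·2+4·1+3·3 = 25
gcd(5,3,6,4,3) = 1

Coefficients: [5, 3, 6, 4, 3]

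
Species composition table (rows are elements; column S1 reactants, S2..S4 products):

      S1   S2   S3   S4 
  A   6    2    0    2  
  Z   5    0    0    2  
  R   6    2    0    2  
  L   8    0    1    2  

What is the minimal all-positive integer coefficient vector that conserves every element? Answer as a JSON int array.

Coefficients: [2, 1, 6, 5]

A: 2·6 = 12 | 1·2+6·0+5·2 = 12
Z: 2·5 = 10 | 1·0+6·0+5·2 = 10
R: 2·6 = 12 | 1·2+6·0+5·2 = 12
L: 2·8 = 16 | 1·0+6·1+5·2 = 16
gcd(2,1,6,5) = 1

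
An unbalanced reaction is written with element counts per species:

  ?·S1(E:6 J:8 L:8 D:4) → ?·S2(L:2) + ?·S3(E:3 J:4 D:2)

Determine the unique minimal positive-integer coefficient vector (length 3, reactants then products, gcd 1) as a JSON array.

Coefficients: [1, 4, 2]

E: 1·6 = 6 | 4·0+2·3 = 6
J: 1·8 = 8 | 4·0+2·4 = 8
L: 1·8 = 8 | 4·2+2·0 = 8
D: 1·4 = 4 | 4·0+2·2 = 4
gcd(1,4,2) = 1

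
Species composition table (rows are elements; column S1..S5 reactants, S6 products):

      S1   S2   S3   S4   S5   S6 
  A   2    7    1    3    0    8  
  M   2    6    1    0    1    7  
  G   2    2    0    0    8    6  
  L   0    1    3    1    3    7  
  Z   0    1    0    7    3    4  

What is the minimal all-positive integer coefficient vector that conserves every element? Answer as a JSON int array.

A: 1·2+3·7+6·1+1·3+2·0 = 32 | 4·8 = 32
M: 1·2+3·6+6·1+1·0+2·1 = 28 | 4·7 = 28
G: 1·2+3·2+6·0+1·0+2·8 = 24 | 4·6 = 24
L: 1·0+3·1+6·3+1·1+2·3 = 28 | 4·7 = 28
Z: 1·0+3·1+6·0+1·7+2·3 = 16 | 4·4 = 16
gcd(1,3,6,1,2,4) = 1

Coefficients: [1, 3, 6, 1, 2, 4]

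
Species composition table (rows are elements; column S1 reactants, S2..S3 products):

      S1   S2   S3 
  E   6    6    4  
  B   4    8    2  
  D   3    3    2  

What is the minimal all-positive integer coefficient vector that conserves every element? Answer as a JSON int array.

Coefficients: [5, 1, 6]

E: 5·6 = 30 | 1·6+6·4 = 30
B: 5·4 = 20 | 1·8+6·2 = 20
D: 5·3 = 15 | 1·3+6·2 = 15
gcd(5,1,6) = 1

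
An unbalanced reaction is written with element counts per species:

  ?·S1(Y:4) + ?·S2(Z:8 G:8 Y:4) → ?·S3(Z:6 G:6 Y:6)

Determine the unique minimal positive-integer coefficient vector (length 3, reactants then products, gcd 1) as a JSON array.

Coefficients: [3, 3, 4]

Z: 3·0+3·8 = 24 | 4·6 = 24
G: 3·0+3·8 = 24 | 4·6 = 24
Y: 3·4+3·4 = 24 | 4·6 = 24
gcd(3,3,4) = 1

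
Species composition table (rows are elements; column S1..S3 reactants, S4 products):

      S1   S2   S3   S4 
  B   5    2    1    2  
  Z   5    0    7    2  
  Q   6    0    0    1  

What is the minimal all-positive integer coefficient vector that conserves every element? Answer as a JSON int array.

Coefficients: [1, 3, 1, 6]

B: 1·5+3·2+1·1 = 12 | 6·2 = 12
Z: 1·5+3·0+1·7 = 12 | 6·2 = 12
Q: 1·6+3·0+1·0 = 6 | 6·1 = 6
gcd(1,3,1,6) = 1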